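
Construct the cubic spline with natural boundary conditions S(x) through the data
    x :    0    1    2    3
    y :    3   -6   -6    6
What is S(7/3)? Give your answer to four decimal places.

Let M_i = S''(x_i). Step sizes h_i = 1, 1, 1; slopes of the chords Δ_i = (y_(i+1) - y_i)/h_i = -9, 0, 12.
  1·M_0 + 4·M_1 + 1·M_2 = 6(Δ_1 - Δ_0) = 54
  1·M_1 + 4·M_2 + 1·M_3 = 6(Δ_2 - Δ_1) = 72
Natural end conditions: M_0 = M_3 = 0.
Forward elimination and back-substitution give M_0 = 0, M_1 = 48/5, M_2 = 78/5, M_3 = 0.
On [2, 3], S(x) = -6 + 34/5·(x - 2) + 39/5·(x - 2)² - 13/5·(x - 2)³.
With (x - 2) = 1/3: S(7/3) = -80/27.

-2.9630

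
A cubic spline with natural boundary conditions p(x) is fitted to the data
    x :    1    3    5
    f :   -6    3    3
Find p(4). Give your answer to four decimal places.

With σ_i denoting the second derivative at x_i, h_i = 2, 2, and Δ_i = (y_(i+1) − y_i)/h_i = 9/2, 0:
  2·σ_0 + 8·σ_1 + 2·σ_2 = 6(Δ_1 - Δ_0) = -27
Natural end conditions: σ_0 = σ_2 = 0.
Solving: σ_0 = 0, σ_1 = -27/8, σ_2 = 0.
On [3, 5], p(x) = 3 + 9/4·(x - 3) - 27/16·(x - 3)² + 9/32·(x - 3)³.
With (x - 3) = 1: p(4) = 123/32.

3.8438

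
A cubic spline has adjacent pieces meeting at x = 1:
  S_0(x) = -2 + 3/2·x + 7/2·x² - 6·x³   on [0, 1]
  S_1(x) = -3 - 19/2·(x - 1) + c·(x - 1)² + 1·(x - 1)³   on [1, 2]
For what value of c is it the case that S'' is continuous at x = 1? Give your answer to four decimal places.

S_0''(x) = 7 - 36·x, so S_0''(1) = -29. On the right, S_1''(1) = 2c, so c = -29/2.

-14.5000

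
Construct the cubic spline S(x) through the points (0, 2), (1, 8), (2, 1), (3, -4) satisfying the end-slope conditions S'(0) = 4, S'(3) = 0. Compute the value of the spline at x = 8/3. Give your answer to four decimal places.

-3.3802

Write σ_i for S''(x_i). With h_i = 1, 1, 1 and divided differences Δ_i = 6, -7, -5, the continuity of S' gives the tridiagonal system
  1·σ_0 + 4·σ_1 + 1·σ_2 = 6(Δ_1 - Δ_0) = -78
  1·σ_1 + 4·σ_2 + 1·σ_3 = 6(Δ_2 - Δ_1) = 12
Clamped end conditions give two more equations: 2h_0·σ_0 + h_0·σ_1 = 6(Δ_0 - S'(0)) = 12 and h_2·σ_2 + 2h_2·σ_3 = 6(S'(3) - Δ_2) = 30.
Solving the tridiagonal system: σ_0 = 284/15, σ_1 = -388/15, σ_2 = 98/15, σ_3 = 176/15.
On [2, 3], S(x) = 1 - 137/15·(x - 2) + 49/15·(x - 2)² + 13/15·(x - 2)³.
With (x - 2) = 2/3: S(8/3) = -1369/405.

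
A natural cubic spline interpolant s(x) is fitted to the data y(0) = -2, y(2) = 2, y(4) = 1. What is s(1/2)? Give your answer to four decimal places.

-0.7070

Let M_i = s''(x_i). Step sizes h_i = 2, 2; slopes of the chords Δ_i = (y_(i+1) - y_i)/h_i = 2, -1/2.
  2·M_0 + 8·M_1 + 2·M_2 = 6(Δ_1 - Δ_0) = -15
Natural end conditions: M_0 = M_2 = 0.
Hence M_0 = 0, M_1 = -15/8, M_2 = 0.
On [0, 2], s(x) = -2 + 21/8·x + 0·x² - 5/32·x³.
With x = 1/2: s(1/2) = -181/256.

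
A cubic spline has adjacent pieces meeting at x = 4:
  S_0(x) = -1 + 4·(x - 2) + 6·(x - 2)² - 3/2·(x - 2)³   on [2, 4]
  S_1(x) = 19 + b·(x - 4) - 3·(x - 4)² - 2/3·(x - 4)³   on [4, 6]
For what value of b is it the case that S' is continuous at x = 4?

S_0'(x) = 4 + 12·(x - 2) - 9/2·(x - 2)², so S_0'(4) = 10. On the right, S_1'(4) = b, so b = 10.

10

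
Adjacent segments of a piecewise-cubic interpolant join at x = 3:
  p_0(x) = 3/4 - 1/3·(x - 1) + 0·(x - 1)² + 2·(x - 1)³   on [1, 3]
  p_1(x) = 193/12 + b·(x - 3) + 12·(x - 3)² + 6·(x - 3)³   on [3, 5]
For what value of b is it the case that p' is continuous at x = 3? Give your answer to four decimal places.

23.6667

p_0'(x) = -1/3 + 0·(x - 1) + 6·(x - 1)², so p_0'(3) = 71/3. On the right, p_1'(3) = b, so b = 71/3.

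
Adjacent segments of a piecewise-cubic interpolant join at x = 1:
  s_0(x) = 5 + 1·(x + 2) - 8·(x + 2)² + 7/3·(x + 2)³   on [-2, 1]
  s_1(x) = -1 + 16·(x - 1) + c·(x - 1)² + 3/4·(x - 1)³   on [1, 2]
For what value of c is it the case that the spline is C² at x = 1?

s_0''(x) = -16 + 14·(x + 2), so s_0''(1) = 26. On the right, s_1''(1) = 2c, so c = 13.

13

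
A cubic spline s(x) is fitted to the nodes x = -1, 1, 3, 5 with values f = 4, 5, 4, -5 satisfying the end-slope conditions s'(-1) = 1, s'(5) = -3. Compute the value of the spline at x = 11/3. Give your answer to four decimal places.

1.1827

Write m_i for s''(x_i). With h_i = 2, 2, 2 and divided differences Δ_i = 1/2, -1/2, -9/2, the continuity of s' gives the tridiagonal system
  2·m_0 + 8·m_1 + 2·m_2 = 6(Δ_1 - Δ_0) = -6
  2·m_1 + 8·m_2 + 2·m_3 = 6(Δ_2 - Δ_1) = -24
Clamped end conditions give two more equations: 2h_0·m_0 + h_0·m_1 = 6(Δ_0 - s'(-1)) = -3 and h_2·m_2 + 2h_2·m_3 = 6(s'(5) - Δ_2) = 9.
Forward elimination and back-substitution give m_0 = -31/30, m_1 = 17/30, m_2 = -127/30, m_3 = 131/30.
On [3, 5], s(x) = 4 - 47/15·(x - 3) - 127/60·(x - 3)² + 43/60·(x - 3)³.
With (x - 3) = 2/3: s(11/3) = 479/405.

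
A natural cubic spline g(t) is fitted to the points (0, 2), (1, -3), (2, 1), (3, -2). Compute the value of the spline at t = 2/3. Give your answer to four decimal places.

-2.3951

With M_i denoting the second derivative at x_i, h_i = 1, 1, 1, and Δ_i = (y_(i+1) − y_i)/h_i = -5, 4, -3:
  1·M_0 + 4·M_1 + 1·M_2 = 6(Δ_1 - Δ_0) = 54
  1·M_1 + 4·M_2 + 1·M_3 = 6(Δ_2 - Δ_1) = -42
Natural end conditions: M_0 = M_3 = 0.
Hence M_0 = 0, M_1 = 86/5, M_2 = -74/5, M_3 = 0.
On [0, 1], g(t) = 2 - 118/15·t + 0·t² + 43/15·t³.
With t = 2/3: g(2/3) = -194/81.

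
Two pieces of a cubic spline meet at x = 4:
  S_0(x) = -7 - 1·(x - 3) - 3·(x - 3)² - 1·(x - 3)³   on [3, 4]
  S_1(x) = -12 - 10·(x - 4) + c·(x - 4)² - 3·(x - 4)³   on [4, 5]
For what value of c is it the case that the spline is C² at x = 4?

S_0''(x) = -6 - 6·(x - 3), so S_0''(4) = -12. On the right, S_1''(4) = 2c, so c = -6.

-6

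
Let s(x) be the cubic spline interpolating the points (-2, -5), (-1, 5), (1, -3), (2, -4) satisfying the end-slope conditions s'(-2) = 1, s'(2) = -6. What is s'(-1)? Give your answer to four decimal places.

8.0571

Let M_i = s''(x_i). Step sizes h_i = 1, 2, 1; slopes of the chords Δ_i = (y_(i+1) - y_i)/h_i = 10, -4, -1.
  1·M_0 + 6·M_1 + 2·M_2 = 6(Δ_1 - Δ_0) = -84
  2·M_1 + 6·M_2 + 1·M_3 = 6(Δ_2 - Δ_1) = 18
Clamped end conditions give two more equations: 2h_0·M_0 + h_0·M_1 = 6(Δ_0 - s'(-2)) = 54 and h_2·M_2 + 2h_2·M_3 = 6(s'(2) - Δ_2) = -30.
Forward elimination and back-substitution give M_0 = 1396/35, M_1 = -902/35, M_2 = 538/35, M_3 = -794/35.
On [-1, 1], s'(x) = b_1 + 2c_1·(x + 1) + 3d_1·(x + 1)² with b_1 = Δ_1 - h_1(2M_1 + M_2)/6 = 282/35, c_1 = M_1/2 = -451/35, d_1 = (M_2 - M_1)/(6h_1) = 24/7. So s'(-1) = 282/35.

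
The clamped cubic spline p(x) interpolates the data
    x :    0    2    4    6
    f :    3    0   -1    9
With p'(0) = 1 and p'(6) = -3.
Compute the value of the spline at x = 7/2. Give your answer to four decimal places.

-2.4906

Write σ_i for p''(x_i). With h_i = 2, 2, 2 and divided differences Δ_i = -3/2, -1/2, 5, the continuity of p' gives the tridiagonal system
  2·σ_0 + 8·σ_1 + 2·σ_2 = 6(Δ_1 - Δ_0) = 6
  2·σ_1 + 8·σ_2 + 2·σ_3 = 6(Δ_2 - Δ_1) = 33
Clamped end conditions give two more equations: 2h_0·σ_0 + h_0·σ_1 = 6(Δ_0 - p'(0)) = -15 and h_2·σ_2 + 2h_2·σ_3 = 6(p'(6) - Δ_2) = -48.
Forward elimination and back-substitution give σ_0 = -53/15, σ_1 = -13/30, σ_2 = 124/15, σ_3 = -242/15.
On [2, 4], p(x) = 0 - 89/30·(x - 2) - 13/60·(x - 2)² + 29/40·(x - 2)³.
With (x - 2) = 3/2: p(7/2) = -797/320.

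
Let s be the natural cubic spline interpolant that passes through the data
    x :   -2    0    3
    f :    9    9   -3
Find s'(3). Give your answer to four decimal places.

-5.2000

Write M_i for s''(x_i). With h_i = 2, 3 and divided differences Δ_i = 0, -4, the continuity of s' gives the tridiagonal system
  2·M_0 + 10·M_1 + 3·M_2 = 6(Δ_1 - Δ_0) = -24
Natural end conditions: M_0 = M_2 = 0.
Solving: M_0 = 0, M_1 = -12/5, M_2 = 0.
On [0, 3], s'(x) = b_1 + 2c_1·x + 3d_1·x² with b_1 = Δ_1 - h_1(2M_1 + M_2)/6 = -8/5, c_1 = M_1/2 = -6/5, d_1 = (M_2 - M_1)/(6h_1) = 2/15. So s'(3) = -26/5.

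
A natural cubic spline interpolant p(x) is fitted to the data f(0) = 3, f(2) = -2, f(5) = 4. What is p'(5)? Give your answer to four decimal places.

Write σ_i for p''(x_i). With h_i = 2, 3 and divided differences Δ_i = -5/2, 2, the continuity of p' gives the tridiagonal system
  2·σ_0 + 10·σ_1 + 3·σ_2 = 6(Δ_1 - Δ_0) = 27
Natural end conditions: σ_0 = σ_2 = 0.
Solving the tridiagonal system: σ_0 = 0, σ_1 = 27/10, σ_2 = 0.
On [2, 5], p'(x) = b_1 + 2c_1·(x - 2) + 3d_1·(x - 2)² with b_1 = Δ_1 - h_1(2σ_1 + σ_2)/6 = -7/10, c_1 = σ_1/2 = 27/20, d_1 = (σ_2 - σ_1)/(6h_1) = -3/20. So p'(5) = 67/20.

3.3500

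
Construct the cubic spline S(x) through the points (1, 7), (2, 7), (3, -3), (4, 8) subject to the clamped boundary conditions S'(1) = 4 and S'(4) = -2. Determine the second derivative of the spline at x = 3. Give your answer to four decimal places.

55.6000

Put M_i = S'' at the i-th knot. Here h = (1, 1, 1) and Δ = (0, -10, 11), so the interior equations h_(i-1)·M_(i-1) + 2(h_(i-1)+h_i)·M_i + h_i·M_(i+1) = 6(Δ_i − Δ_(i-1)) read
  1·M_0 + 4·M_1 + 1·M_2 = 6(Δ_1 - Δ_0) = -60
  1·M_1 + 4·M_2 + 1·M_3 = 6(Δ_2 - Δ_1) = 126
Clamped end conditions give two more equations: 2h_0·M_0 + h_0·M_1 = 6(Δ_0 - S'(1)) = -24 and h_2·M_2 + 2h_2·M_3 = 6(S'(4) - Δ_2) = -78.
Forward elimination and back-substitution give M_0 = 14/5, M_1 = -148/5, M_2 = 278/5, M_3 = -334/5.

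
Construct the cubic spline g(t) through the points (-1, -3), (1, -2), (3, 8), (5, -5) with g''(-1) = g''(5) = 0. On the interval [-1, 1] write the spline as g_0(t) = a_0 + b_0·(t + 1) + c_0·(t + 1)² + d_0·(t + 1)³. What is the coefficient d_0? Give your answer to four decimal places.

0.4917

With m_i denoting the second derivative at x_i, h_i = 2, 2, 2, and Δ_i = (y_(i+1) − y_i)/h_i = 1/2, 5, -13/2:
  2·m_0 + 8·m_1 + 2·m_2 = 6(Δ_1 - Δ_0) = 27
  2·m_1 + 8·m_2 + 2·m_3 = 6(Δ_2 - Δ_1) = -69
Natural end conditions: m_0 = m_3 = 0.
Solving the tridiagonal system: m_0 = 0, m_1 = 59/10, m_2 = -101/10, m_3 = 0.
On [-1, 1], with g_0(t) = a_0 + b_0·(t + 1) + c_0·(t + 1)² + d_0·(t + 1)³: c_0 = m_0/2 = 0, d_0 = (m_1 - m_0)/(6h_0) = 59/120, b_0 = Δ_0 - h_0(2m_0 + m_1)/6 = -22/15.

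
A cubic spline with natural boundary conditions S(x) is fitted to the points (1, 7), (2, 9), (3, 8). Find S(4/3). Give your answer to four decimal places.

Write M_i for S''(x_i). With h_i = 1, 1 and divided differences Δ_i = 2, -1, the continuity of S' gives the tridiagonal system
  1·M_0 + 4·M_1 + 1·M_2 = 6(Δ_1 - Δ_0) = -18
Natural end conditions: M_0 = M_2 = 0.
Solving the tridiagonal system: M_0 = 0, M_1 = -9/2, M_2 = 0.
On [1, 2], S(x) = 7 + 11/4·(x - 1) + 0·(x - 1)² - 3/4·(x - 1)³.
With (x - 1) = 1/3: S(4/3) = 71/9.

7.8889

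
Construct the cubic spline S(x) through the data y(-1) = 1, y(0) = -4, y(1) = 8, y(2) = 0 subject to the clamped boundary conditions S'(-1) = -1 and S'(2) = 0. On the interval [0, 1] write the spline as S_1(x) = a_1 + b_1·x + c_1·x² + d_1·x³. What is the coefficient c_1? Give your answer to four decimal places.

24.1333

Put M_i = S'' at the i-th knot. Here h = (1, 1, 1) and Δ = (-5, 12, -8), so the interior equations h_(i-1)·M_(i-1) + 2(h_(i-1)+h_i)·M_i + h_i·M_(i+1) = 6(Δ_i − Δ_(i-1)) read
  1·M_0 + 4·M_1 + 1·M_2 = 6(Δ_1 - Δ_0) = 102
  1·M_1 + 4·M_2 + 1·M_3 = 6(Δ_2 - Δ_1) = -120
Clamped end conditions give two more equations: 2h_0·M_0 + h_0·M_1 = 6(Δ_0 - S'(-1)) = -24 and h_2·M_2 + 2h_2·M_3 = 6(S'(2) - Δ_2) = 48.
Hence M_0 = -542/15, M_1 = 724/15, M_2 = -824/15, M_3 = 772/15.
On [0, 1], with S_1(x) = a_1 + b_1·x + c_1·x² + d_1·x³: c_1 = M_1/2 = 362/15, d_1 = (M_2 - M_1)/(6h_1) = -86/5, b_1 = Δ_1 - h_1(2M_1 + M_2)/6 = 76/15.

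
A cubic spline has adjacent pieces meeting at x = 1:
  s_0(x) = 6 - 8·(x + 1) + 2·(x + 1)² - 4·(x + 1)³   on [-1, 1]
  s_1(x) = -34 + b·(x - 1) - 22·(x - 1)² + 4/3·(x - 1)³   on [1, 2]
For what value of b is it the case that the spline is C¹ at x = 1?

-48

s_0'(x) = -8 + 4·(x + 1) - 12·(x + 1)², so s_0'(1) = -48. On the right, s_1'(1) = b, so b = -48.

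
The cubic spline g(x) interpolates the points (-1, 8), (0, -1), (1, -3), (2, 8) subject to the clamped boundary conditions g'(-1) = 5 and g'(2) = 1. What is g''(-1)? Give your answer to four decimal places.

-50.2667

Put M_i = g'' at the i-th knot. Here h = (1, 1, 1) and Δ = (-9, -2, 11), so the interior equations h_(i-1)·M_(i-1) + 2(h_(i-1)+h_i)·M_i + h_i·M_(i+1) = 6(Δ_i − Δ_(i-1)) read
  1·M_0 + 4·M_1 + 1·M_2 = 6(Δ_1 - Δ_0) = 42
  1·M_1 + 4·M_2 + 1·M_3 = 6(Δ_2 - Δ_1) = 78
Clamped end conditions give two more equations: 2h_0·M_0 + h_0·M_1 = 6(Δ_0 - g'(-1)) = -84 and h_2·M_2 + 2h_2·M_3 = 6(g'(2) - Δ_2) = -60.
Hence M_0 = -754/15, M_1 = 248/15, M_2 = 392/15, M_3 = -646/15.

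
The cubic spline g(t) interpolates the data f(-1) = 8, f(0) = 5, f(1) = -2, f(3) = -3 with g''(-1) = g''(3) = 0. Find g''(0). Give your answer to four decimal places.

-7.9565

Let m_i = g''(x_i). Step sizes h_i = 1, 1, 2; slopes of the chords Δ_i = (y_(i+1) - y_i)/h_i = -3, -7, -1/2.
  1·m_0 + 4·m_1 + 1·m_2 = 6(Δ_1 - Δ_0) = -24
  1·m_1 + 6·m_2 + 2·m_3 = 6(Δ_2 - Δ_1) = 39
Natural end conditions: m_0 = m_3 = 0.
Solving: m_0 = 0, m_1 = -183/23, m_2 = 180/23, m_3 = 0.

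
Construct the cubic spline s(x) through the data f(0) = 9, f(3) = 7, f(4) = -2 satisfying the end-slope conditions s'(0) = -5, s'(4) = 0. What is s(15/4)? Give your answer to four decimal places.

-1.0508

Put M_i = s'' at the i-th knot. Here h = (3, 1) and Δ = (-2/3, -9), so the interior equations h_(i-1)·M_(i-1) + 2(h_(i-1)+h_i)·M_i + h_i·M_(i+1) = 6(Δ_i − Δ_(i-1)) read
  3·M_0 + 8·M_1 + 1·M_2 = 6(Δ_1 - Δ_0) = -50
Clamped end conditions give two more equations: 2h_0·M_0 + h_0·M_1 = 6(Δ_0 - s'(0)) = 26 and h_1·M_1 + 2h_1·M_2 = 6(s'(4) - Δ_1) = 54.
Solving: M_0 = 71/6, M_1 = -15, M_2 = 69/2.
On [3, 4], s(x) = 7 - 39/4·(x - 3) - 15/2·(x - 3)² + 33/4·(x - 3)³.
With (x - 3) = 3/4: s(15/4) = -269/256.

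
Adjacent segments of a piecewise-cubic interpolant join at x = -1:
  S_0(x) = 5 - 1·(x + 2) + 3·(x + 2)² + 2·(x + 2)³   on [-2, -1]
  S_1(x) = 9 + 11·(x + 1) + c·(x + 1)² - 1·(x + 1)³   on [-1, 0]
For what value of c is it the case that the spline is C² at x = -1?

S_0''(x) = 6 + 12·(x + 2), so S_0''(-1) = 18. On the right, S_1''(-1) = 2c, so c = 9.

9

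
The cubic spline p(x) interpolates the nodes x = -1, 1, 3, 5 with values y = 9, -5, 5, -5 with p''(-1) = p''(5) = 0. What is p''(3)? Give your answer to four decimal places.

With M_i denoting the second derivative at x_i, h_i = 2, 2, 2, and Δ_i = (y_(i+1) − y_i)/h_i = -7, 5, -5:
  2·M_0 + 8·M_1 + 2·M_2 = 6(Δ_1 - Δ_0) = 72
  2·M_1 + 8·M_2 + 2·M_3 = 6(Δ_2 - Δ_1) = -60
Natural end conditions: M_0 = M_3 = 0.
Solving: M_0 = 0, M_1 = 58/5, M_2 = -52/5, M_3 = 0.

-10.4000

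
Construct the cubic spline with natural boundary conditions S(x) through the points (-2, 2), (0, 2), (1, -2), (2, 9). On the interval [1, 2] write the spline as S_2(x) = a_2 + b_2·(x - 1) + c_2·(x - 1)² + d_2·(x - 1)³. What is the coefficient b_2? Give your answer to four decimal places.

2.8261

Write M_i for S''(x_i). With h_i = 2, 1, 1 and divided differences Δ_i = 0, -4, 11, the continuity of S' gives the tridiagonal system
  2·M_0 + 6·M_1 + 1·M_2 = 6(Δ_1 - Δ_0) = -24
  1·M_1 + 4·M_2 + 1·M_3 = 6(Δ_2 - Δ_1) = 90
Natural end conditions: M_0 = M_3 = 0.
Solving the tridiagonal system: M_0 = 0, M_1 = -186/23, M_2 = 564/23, M_3 = 0.
On [1, 2], with S_2(x) = a_2 + b_2·(x - 1) + c_2·(x - 1)² + d_2·(x - 1)³: c_2 = M_2/2 = 282/23, d_2 = (M_3 - M_2)/(6h_2) = -94/23, b_2 = Δ_2 - h_2(2M_2 + M_3)/6 = 65/23.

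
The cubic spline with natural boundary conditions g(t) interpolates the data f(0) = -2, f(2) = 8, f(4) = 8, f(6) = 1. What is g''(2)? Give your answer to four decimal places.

-3.3000

Let M_i = g''(x_i). Step sizes h_i = 2, 2, 2; slopes of the chords Δ_i = (y_(i+1) - y_i)/h_i = 5, 0, -7/2.
  2·M_0 + 8·M_1 + 2·M_2 = 6(Δ_1 - Δ_0) = -30
  2·M_1 + 8·M_2 + 2·M_3 = 6(Δ_2 - Δ_1) = -21
Natural end conditions: M_0 = M_3 = 0.
Forward elimination and back-substitution give M_0 = 0, M_1 = -33/10, M_2 = -9/5, M_3 = 0.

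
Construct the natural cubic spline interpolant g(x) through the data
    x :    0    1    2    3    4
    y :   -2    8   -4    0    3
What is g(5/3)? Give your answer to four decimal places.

Write M_i for g''(x_i). With h_i = 1, 1, 1, 1 and divided differences Δ_i = 10, -12, 4, 3, the continuity of g' gives the tridiagonal system
  1·M_0 + 4·M_1 + 1·M_2 = 6(Δ_1 - Δ_0) = -132
  1·M_1 + 4·M_2 + 1·M_3 = 6(Δ_2 - Δ_1) = 96
  1·M_2 + 4·M_3 + 1·M_4 = 6(Δ_3 - Δ_2) = -6
Natural end conditions: M_0 = M_4 = 0.
Solving the tridiagonal system: M_0 = 0, M_1 = -1185/28, M_2 = 261/7, M_3 = -303/28, M_4 = 0.
On [1, 2], g(x) = 8 - 115/28·(x - 1) - 1185/56·(x - 1)² + 743/56·(x - 1)³.
With (x - 1) = 2/3: g(5/3) = -40/189.

-0.2116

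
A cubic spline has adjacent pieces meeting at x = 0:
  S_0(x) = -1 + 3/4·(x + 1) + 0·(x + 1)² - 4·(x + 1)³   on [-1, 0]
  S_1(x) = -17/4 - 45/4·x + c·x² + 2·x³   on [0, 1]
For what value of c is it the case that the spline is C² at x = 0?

S_0''(x) = 0 - 24·(x + 1), so S_0''(0) = -24. On the right, S_1''(0) = 2c, so c = -12.

-12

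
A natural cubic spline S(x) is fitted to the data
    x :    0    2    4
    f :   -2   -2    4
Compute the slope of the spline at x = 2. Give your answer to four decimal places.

Put σ_i = S'' at the i-th knot. Here h = (2, 2) and Δ = (0, 3), so the interior equations h_(i-1)·σ_(i-1) + 2(h_(i-1)+h_i)·σ_i + h_i·σ_(i+1) = 6(Δ_i − Δ_(i-1)) read
  2·σ_0 + 8·σ_1 + 2·σ_2 = 6(Δ_1 - Δ_0) = 18
Natural end conditions: σ_0 = σ_2 = 0.
Hence σ_0 = 0, σ_1 = 9/4, σ_2 = 0.
On [2, 4], S'(x) = b_1 + 2c_1·(x - 2) + 3d_1·(x - 2)² with b_1 = Δ_1 - h_1(2σ_1 + σ_2)/6 = 3/2, c_1 = σ_1/2 = 9/8, d_1 = (σ_2 - σ_1)/(6h_1) = -3/16. So S'(2) = 3/2.

1.5000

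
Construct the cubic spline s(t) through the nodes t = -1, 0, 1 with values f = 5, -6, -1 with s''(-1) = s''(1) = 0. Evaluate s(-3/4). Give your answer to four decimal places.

1.3125

Let M_i = s''(x_i). Step sizes h_i = 1, 1; slopes of the chords Δ_i = (y_(i+1) - y_i)/h_i = -11, 5.
  1·M_0 + 4·M_1 + 1·M_2 = 6(Δ_1 - Δ_0) = 96
Natural end conditions: M_0 = M_2 = 0.
Solving the tridiagonal system: M_0 = 0, M_1 = 24, M_2 = 0.
On [-1, 0], s(t) = 5 - 15·(t + 1) + 0·(t + 1)² + 4·(t + 1)³.
With (t + 1) = 1/4: s(-3/4) = 21/16.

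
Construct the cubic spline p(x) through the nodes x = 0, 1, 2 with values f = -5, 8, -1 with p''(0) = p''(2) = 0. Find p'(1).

Put σ_i = p'' at the i-th knot. Here h = (1, 1) and Δ = (13, -9), so the interior equations h_(i-1)·σ_(i-1) + 2(h_(i-1)+h_i)·σ_i + h_i·σ_(i+1) = 6(Δ_i − Δ_(i-1)) read
  1·σ_0 + 4·σ_1 + 1·σ_2 = 6(Δ_1 - Δ_0) = -132
Natural end conditions: σ_0 = σ_2 = 0.
Forward elimination and back-substitution give σ_0 = 0, σ_1 = -33, σ_2 = 0.
On [1, 2], p'(x) = b_1 + 2c_1·(x - 1) + 3d_1·(x - 1)² with b_1 = Δ_1 - h_1(2σ_1 + σ_2)/6 = 2, c_1 = σ_1/2 = -33/2, d_1 = (σ_2 - σ_1)/(6h_1) = 11/2. So p'(1) = 2.

2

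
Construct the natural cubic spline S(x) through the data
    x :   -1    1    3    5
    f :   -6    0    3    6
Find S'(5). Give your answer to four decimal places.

Write M_i for S''(x_i). With h_i = 2, 2, 2 and divided differences Δ_i = 3, 3/2, 3/2, the continuity of S' gives the tridiagonal system
  2·M_0 + 8·M_1 + 2·M_2 = 6(Δ_1 - Δ_0) = -9
  2·M_1 + 8·M_2 + 2·M_3 = 6(Δ_2 - Δ_1) = 0
Natural end conditions: M_0 = M_3 = 0.
Hence M_0 = 0, M_1 = -6/5, M_2 = 3/10, M_3 = 0.
On [3, 5], S'(x) = b_2 + 2c_2·(x - 3) + 3d_2·(x - 3)² with b_2 = Δ_2 - h_2(2M_2 + M_3)/6 = 13/10, c_2 = M_2/2 = 3/20, d_2 = (M_3 - M_2)/(6h_2) = -1/40. So S'(5) = 8/5.

1.6000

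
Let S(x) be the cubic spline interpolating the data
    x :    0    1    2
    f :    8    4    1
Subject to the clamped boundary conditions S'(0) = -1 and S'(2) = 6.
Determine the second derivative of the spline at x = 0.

-7

Let M_i = S''(x_i). Step sizes h_i = 1, 1; slopes of the chords Δ_i = (y_(i+1) - y_i)/h_i = -4, -3.
  1·M_0 + 4·M_1 + 1·M_2 = 6(Δ_1 - Δ_0) = 6
Clamped end conditions give two more equations: 2h_0·M_0 + h_0·M_1 = 6(Δ_0 - S'(0)) = -18 and h_1·M_1 + 2h_1·M_2 = 6(S'(2) - Δ_1) = 54.
Solving the tridiagonal system: M_0 = -7, M_1 = -4, M_2 = 29.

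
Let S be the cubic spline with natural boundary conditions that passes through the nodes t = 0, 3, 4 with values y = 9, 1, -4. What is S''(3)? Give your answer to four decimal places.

-1.7500

With m_i denoting the second derivative at x_i, h_i = 3, 1, and Δ_i = (y_(i+1) − y_i)/h_i = -8/3, -5:
  3·m_0 + 8·m_1 + 1·m_2 = 6(Δ_1 - Δ_0) = -14
Natural end conditions: m_0 = m_2 = 0.
Forward elimination and back-substitution give m_0 = 0, m_1 = -7/4, m_2 = 0.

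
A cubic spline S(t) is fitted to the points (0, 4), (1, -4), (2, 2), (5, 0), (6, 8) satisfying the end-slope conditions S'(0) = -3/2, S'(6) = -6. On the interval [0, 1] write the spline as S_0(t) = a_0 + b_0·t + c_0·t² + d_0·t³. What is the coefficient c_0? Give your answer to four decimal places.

-18.3180

Let M_i = S''(x_i). Step sizes h_i = 1, 1, 3, 1; slopes of the chords Δ_i = (y_(i+1) - y_i)/h_i = -8, 6, -2/3, 8.
  1·M_0 + 4·M_1 + 1·M_2 = 6(Δ_1 - Δ_0) = 84
  1·M_1 + 8·M_2 + 3·M_3 = 6(Δ_2 - Δ_1) = -40
  3·M_2 + 8·M_3 + 1·M_4 = 6(Δ_3 - Δ_2) = 52
Clamped end conditions give two more equations: 2h_0·M_0 + h_0·M_1 = 6(Δ_0 - S'(0)) = -39 and h_3·M_3 + 2h_3·M_4 = 6(S'(6) - Δ_3) = -84.
Hence M_0 = -8353/228, M_1 = 3907/114, M_2 = -3751/228, M_3 = 2179/114, M_4 = -11755/228.
On [0, 1], with S_0(t) = a_0 + b_0·t + c_0·t² + d_0·t³: c_0 = M_0/2 = -8353/456, d_0 = (M_1 - M_0)/(6h_0) = 5389/456, b_0 = Δ_0 - h_0(2M_0 + M_1)/6 = -3/2.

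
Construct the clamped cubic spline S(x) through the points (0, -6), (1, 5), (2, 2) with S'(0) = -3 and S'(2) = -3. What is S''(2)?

21

Put m_i = S'' at the i-th knot. Here h = (1, 1) and Δ = (11, -3), so the interior equations h_(i-1)·m_(i-1) + 2(h_(i-1)+h_i)·m_i + h_i·m_(i+1) = 6(Δ_i − Δ_(i-1)) read
  1·m_0 + 4·m_1 + 1·m_2 = 6(Δ_1 - Δ_0) = -84
Clamped end conditions give two more equations: 2h_0·m_0 + h_0·m_1 = 6(Δ_0 - S'(0)) = 84 and h_1·m_1 + 2h_1·m_2 = 6(S'(2) - Δ_1) = 0.
Solving: m_0 = 63, m_1 = -42, m_2 = 21.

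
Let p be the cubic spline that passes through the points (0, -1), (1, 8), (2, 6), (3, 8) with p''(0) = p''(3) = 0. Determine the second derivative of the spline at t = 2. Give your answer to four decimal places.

Put σ_i = p'' at the i-th knot. Here h = (1, 1, 1) and Δ = (9, -2, 2), so the interior equations h_(i-1)·σ_(i-1) + 2(h_(i-1)+h_i)·σ_i + h_i·σ_(i+1) = 6(Δ_i − Δ_(i-1)) read
  1·σ_0 + 4·σ_1 + 1·σ_2 = 6(Δ_1 - Δ_0) = -66
  1·σ_1 + 4·σ_2 + 1·σ_3 = 6(Δ_2 - Δ_1) = 24
Natural end conditions: σ_0 = σ_3 = 0.
Solving the tridiagonal system: σ_0 = 0, σ_1 = -96/5, σ_2 = 54/5, σ_3 = 0.

10.8000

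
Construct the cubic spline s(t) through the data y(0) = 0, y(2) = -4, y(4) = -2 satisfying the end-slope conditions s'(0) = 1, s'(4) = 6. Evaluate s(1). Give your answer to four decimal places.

Let M_i = s''(x_i). Step sizes h_i = 2, 2; slopes of the chords Δ_i = (y_(i+1) - y_i)/h_i = -2, 1.
  2·M_0 + 8·M_1 + 2·M_2 = 6(Δ_1 - Δ_0) = 18
Clamped end conditions give two more equations: 2h_0·M_0 + h_0·M_1 = 6(Δ_0 - s'(0)) = -18 and h_1·M_1 + 2h_1·M_2 = 6(s'(4) - Δ_1) = 30.
Hence M_0 = -11/2, M_1 = 2, M_2 = 13/2.
On [0, 2], s(t) = 0 + 1·t - 11/4·t² + 5/8·t³.
With t = 1: s(1) = -9/8.

-1.1250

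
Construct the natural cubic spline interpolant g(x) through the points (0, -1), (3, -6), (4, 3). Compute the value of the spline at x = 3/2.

With M_i denoting the second derivative at x_i, h_i = 3, 1, and Δ_i = (y_(i+1) − y_i)/h_i = -5/3, 9:
  3·M_0 + 8·M_1 + 1·M_2 = 6(Δ_1 - Δ_0) = 64
Natural end conditions: M_0 = M_2 = 0.
Solving: M_0 = 0, M_1 = 8, M_2 = 0.
On [0, 3], g(x) = -1 - 17/3·x + 0·x² + 4/9·x³.
With x = 3/2: g(3/2) = -8.

-8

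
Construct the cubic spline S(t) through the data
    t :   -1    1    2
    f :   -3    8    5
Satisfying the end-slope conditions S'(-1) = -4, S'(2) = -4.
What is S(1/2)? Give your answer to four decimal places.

5.4141

Write m_i for S''(x_i). With h_i = 2, 1 and divided differences Δ_i = 11/2, -3, the continuity of S' gives the tridiagonal system
  2·m_0 + 6·m_1 + 1·m_2 = 6(Δ_1 - Δ_0) = -51
Clamped end conditions give two more equations: 2h_0·m_0 + h_0·m_1 = 6(Δ_0 - S'(-1)) = 57 and h_1·m_1 + 2h_1·m_2 = 6(S'(2) - Δ_1) = -6.
Solving: m_0 = 91/4, m_1 = -17, m_2 = 11/2.
On [-1, 1], S(t) = -3 - 4·(t + 1) + 91/8·(t + 1)² - 53/16·(t + 1)³.
With (t + 1) = 3/2: S(1/2) = 693/128.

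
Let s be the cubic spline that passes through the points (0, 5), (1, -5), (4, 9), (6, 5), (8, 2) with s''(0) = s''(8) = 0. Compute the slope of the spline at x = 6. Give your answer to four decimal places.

Let m_i = s''(x_i). Step sizes h_i = 1, 3, 2, 2; slopes of the chords Δ_i = (y_(i+1) - y_i)/h_i = -10, 14/3, -2, -3/2.
  1·m_0 + 8·m_1 + 3·m_2 = 6(Δ_1 - Δ_0) = 88
  3·m_1 + 10·m_2 + 2·m_3 = 6(Δ_2 - Δ_1) = -40
  2·m_2 + 8·m_3 + 2·m_4 = 6(Δ_3 - Δ_2) = 3
Natural end conditions: m_0 = m_4 = 0.
Hence m_0 = 0, m_1 = 3833/268, m_2 = -590/67, m_3 = 1381/536, m_4 = 0.
On [6, 8], s'(x) = b_3 + 2c_3·(x - 6) + 3d_3·(x - 6)² with b_3 = Δ_3 - h_3(2m_3 + m_4)/6 = -2587/804, c_3 = m_3/2 = 1381/1072, d_3 = (m_4 - m_3)/(6h_3) = -1381/6432. So s'(6) = -2587/804.

-3.2177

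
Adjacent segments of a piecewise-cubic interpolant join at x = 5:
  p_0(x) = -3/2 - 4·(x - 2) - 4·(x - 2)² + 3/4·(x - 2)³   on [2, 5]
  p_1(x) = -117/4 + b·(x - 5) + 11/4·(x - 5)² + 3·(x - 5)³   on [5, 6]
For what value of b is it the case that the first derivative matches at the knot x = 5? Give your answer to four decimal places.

p_0'(x) = -4 - 8·(x - 2) + 9/4·(x - 2)², so p_0'(5) = -31/4. On the right, p_1'(5) = b, so b = -31/4.

-7.7500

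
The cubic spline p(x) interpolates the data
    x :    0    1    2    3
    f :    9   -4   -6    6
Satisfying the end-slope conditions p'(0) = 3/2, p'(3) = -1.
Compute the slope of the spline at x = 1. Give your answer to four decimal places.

-14.4667

With M_i denoting the second derivative at x_i, h_i = 1, 1, 1, and Δ_i = (y_(i+1) − y_i)/h_i = -13, -2, 12:
  1·M_0 + 4·M_1 + 1·M_2 = 6(Δ_1 - Δ_0) = 66
  1·M_1 + 4·M_2 + 1·M_3 = 6(Δ_2 - Δ_1) = 84
Clamped end conditions give two more equations: 2h_0·M_0 + h_0·M_1 = 6(Δ_0 - p'(0)) = -87 and h_2·M_2 + 2h_2·M_3 = 6(p'(3) - Δ_2) = -78.
Forward elimination and back-substitution give M_0 = -826/15, M_1 = 347/15, M_2 = 428/15, M_3 = -799/15.
On [1, 2], p'(x) = b_1 + 2c_1·(x - 1) + 3d_1·(x - 1)² with b_1 = Δ_1 - h_1(2M_1 + M_2)/6 = -217/15, c_1 = M_1/2 = 347/30, d_1 = (M_2 - M_1)/(6h_1) = 9/10. So p'(1) = -217/15.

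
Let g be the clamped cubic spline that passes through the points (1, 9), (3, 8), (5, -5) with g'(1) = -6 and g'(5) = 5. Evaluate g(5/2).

Put m_i = g'' at the i-th knot. Here h = (2, 2) and Δ = (-1/2, -13/2), so the interior equations h_(i-1)·m_(i-1) + 2(h_(i-1)+h_i)·m_i + h_i·m_(i+1) = 6(Δ_i − Δ_(i-1)) read
  2·m_0 + 8·m_1 + 2·m_2 = 6(Δ_1 - Δ_0) = -36
Clamped end conditions give two more equations: 2h_0·m_0 + h_0·m_1 = 6(Δ_0 - g'(1)) = 33 and h_1·m_1 + 2h_1·m_2 = 6(g'(5) - Δ_1) = 69.
Forward elimination and back-substitution give m_0 = 31/2, m_1 = -29/2, m_2 = 49/2.
On [1, 3], g(x) = 9 - 6·(x - 1) + 31/4·(x - 1)² - 5/2·(x - 1)³.
With (x - 1) = 3/2: g(5/2) = 9.

9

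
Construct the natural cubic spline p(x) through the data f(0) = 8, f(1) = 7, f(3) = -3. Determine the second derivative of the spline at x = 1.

-4

Let σ_i = p''(x_i). Step sizes h_i = 1, 2; slopes of the chords Δ_i = (y_(i+1) - y_i)/h_i = -1, -5.
  1·σ_0 + 6·σ_1 + 2·σ_2 = 6(Δ_1 - Δ_0) = -24
Natural end conditions: σ_0 = σ_2 = 0.
Forward elimination and back-substitution give σ_0 = 0, σ_1 = -4, σ_2 = 0.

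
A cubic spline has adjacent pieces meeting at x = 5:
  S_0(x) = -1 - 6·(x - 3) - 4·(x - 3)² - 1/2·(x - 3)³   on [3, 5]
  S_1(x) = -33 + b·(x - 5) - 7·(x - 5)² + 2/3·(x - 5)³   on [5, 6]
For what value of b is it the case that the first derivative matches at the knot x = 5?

-28

S_0'(x) = -6 - 8·(x - 3) - 3/2·(x - 3)², so S_0'(5) = -28. On the right, S_1'(5) = b, so b = -28.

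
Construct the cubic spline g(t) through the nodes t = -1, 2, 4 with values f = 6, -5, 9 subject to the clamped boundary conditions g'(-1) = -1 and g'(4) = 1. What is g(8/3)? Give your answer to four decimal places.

Put m_i = g'' at the i-th knot. Here h = (3, 2) and Δ = (-11/3, 7), so the interior equations h_(i-1)·m_(i-1) + 2(h_(i-1)+h_i)·m_i + h_i·m_(i+1) = 6(Δ_i − Δ_(i-1)) read
  3·m_0 + 10·m_1 + 2·m_2 = 6(Δ_1 - Δ_0) = 64
Clamped end conditions give two more equations: 2h_0·m_0 + h_0·m_1 = 6(Δ_0 - g'(-1)) = -16 and h_1·m_1 + 2h_1·m_2 = 6(g'(4) - Δ_1) = -36.
Forward elimination and back-substitution give m_0 = -26/3, m_1 = 12, m_2 = -15.
On [2, 4], g(t) = -5 + 4·(t - 2) + 6·(t - 2)² - 9/4·(t - 2)³.
With (t - 2) = 2/3: g(8/3) = -1/3.

-0.3333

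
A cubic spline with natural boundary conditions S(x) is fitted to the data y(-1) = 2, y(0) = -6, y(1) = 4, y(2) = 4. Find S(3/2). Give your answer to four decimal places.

5.4500

Let m_i = S''(x_i). Step sizes h_i = 1, 1, 1; slopes of the chords Δ_i = (y_(i+1) - y_i)/h_i = -8, 10, 0.
  1·m_0 + 4·m_1 + 1·m_2 = 6(Δ_1 - Δ_0) = 108
  1·m_1 + 4·m_2 + 1·m_3 = 6(Δ_2 - Δ_1) = -60
Natural end conditions: m_0 = m_3 = 0.
Forward elimination and back-substitution give m_0 = 0, m_1 = 164/5, m_2 = -116/5, m_3 = 0.
On [1, 2], S(x) = 4 + 116/15·(x - 1) - 58/5·(x - 1)² + 58/15·(x - 1)³.
With (x - 1) = 1/2: S(3/2) = 109/20.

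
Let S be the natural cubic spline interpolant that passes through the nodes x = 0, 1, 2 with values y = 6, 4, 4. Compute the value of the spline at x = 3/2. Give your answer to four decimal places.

3.8125

Let M_i = S''(x_i). Step sizes h_i = 1, 1; slopes of the chords Δ_i = (y_(i+1) - y_i)/h_i = -2, 0.
  1·M_0 + 4·M_1 + 1·M_2 = 6(Δ_1 - Δ_0) = 12
Natural end conditions: M_0 = M_2 = 0.
Forward elimination and back-substitution give M_0 = 0, M_1 = 3, M_2 = 0.
On [1, 2], S(x) = 4 - 1·(x - 1) + 3/2·(x - 1)² - 1/2·(x - 1)³.
With (x - 1) = 1/2: S(3/2) = 61/16.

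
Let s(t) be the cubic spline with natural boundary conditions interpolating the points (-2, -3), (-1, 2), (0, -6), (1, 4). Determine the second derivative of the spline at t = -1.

-28

With M_i denoting the second derivative at x_i, h_i = 1, 1, 1, and Δ_i = (y_(i+1) − y_i)/h_i = 5, -8, 10:
  1·M_0 + 4·M_1 + 1·M_2 = 6(Δ_1 - Δ_0) = -78
  1·M_1 + 4·M_2 + 1·M_3 = 6(Δ_2 - Δ_1) = 108
Natural end conditions: M_0 = M_3 = 0.
Solving: M_0 = 0, M_1 = -28, M_2 = 34, M_3 = 0.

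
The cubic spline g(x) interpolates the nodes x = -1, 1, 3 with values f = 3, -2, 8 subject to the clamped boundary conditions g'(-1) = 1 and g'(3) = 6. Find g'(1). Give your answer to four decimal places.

0.1250

Put M_i = g'' at the i-th knot. Here h = (2, 2) and Δ = (-5/2, 5), so the interior equations h_(i-1)·M_(i-1) + 2(h_(i-1)+h_i)·M_i + h_i·M_(i+1) = 6(Δ_i − Δ_(i-1)) read
  2·M_0 + 8·M_1 + 2·M_2 = 6(Δ_1 - Δ_0) = 45
Clamped end conditions give two more equations: 2h_0·M_0 + h_0·M_1 = 6(Δ_0 - g'(-1)) = -21 and h_1·M_1 + 2h_1·M_2 = 6(g'(3) - Δ_1) = 6.
Hence M_0 = -77/8, M_1 = 35/4, M_2 = -23/8.
On [1, 3], g'(x) = b_1 + 2c_1·(x - 1) + 3d_1·(x - 1)² with b_1 = Δ_1 - h_1(2M_1 + M_2)/6 = 1/8, c_1 = M_1/2 = 35/8, d_1 = (M_2 - M_1)/(6h_1) = -31/32. So g'(1) = 1/8.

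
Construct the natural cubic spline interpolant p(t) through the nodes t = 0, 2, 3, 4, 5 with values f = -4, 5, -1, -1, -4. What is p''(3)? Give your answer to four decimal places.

14.2326

With σ_i denoting the second derivative at x_i, h_i = 2, 1, 1, 1, and Δ_i = (y_(i+1) − y_i)/h_i = 9/2, -6, 0, -3:
  2·σ_0 + 6·σ_1 + 1·σ_2 = 6(Δ_1 - Δ_0) = -63
  1·σ_1 + 4·σ_2 + 1·σ_3 = 6(Δ_2 - Δ_1) = 36
  1·σ_2 + 4·σ_3 + 1·σ_4 = 6(Δ_3 - Δ_2) = -18
Natural end conditions: σ_0 = σ_4 = 0.
Forward elimination and back-substitution give σ_0 = 0, σ_1 = -1107/86, σ_2 = 612/43, σ_3 = -693/86, σ_4 = 0.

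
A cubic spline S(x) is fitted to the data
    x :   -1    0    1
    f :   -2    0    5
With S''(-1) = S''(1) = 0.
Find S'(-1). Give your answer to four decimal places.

1.2500

Write M_i for S''(x_i). With h_i = 1, 1 and divided differences Δ_i = 2, 5, the continuity of S' gives the tridiagonal system
  1·M_0 + 4·M_1 + 1·M_2 = 6(Δ_1 - Δ_0) = 18
Natural end conditions: M_0 = M_2 = 0.
Hence M_0 = 0, M_1 = 9/2, M_2 = 0.
On [-1, 0], S'(x) = b_0 + 2c_0·(x + 1) + 3d_0·(x + 1)² with b_0 = Δ_0 - h_0(2M_0 + M_1)/6 = 5/4, c_0 = M_0/2 = 0, d_0 = (M_1 - M_0)/(6h_0) = 3/4. So S'(-1) = 5/4.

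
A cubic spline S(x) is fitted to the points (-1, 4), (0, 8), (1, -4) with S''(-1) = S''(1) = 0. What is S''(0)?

Let σ_i = S''(x_i). Step sizes h_i = 1, 1; slopes of the chords Δ_i = (y_(i+1) - y_i)/h_i = 4, -12.
  1·σ_0 + 4·σ_1 + 1·σ_2 = 6(Δ_1 - Δ_0) = -96
Natural end conditions: σ_0 = σ_2 = 0.
Solving the tridiagonal system: σ_0 = 0, σ_1 = -24, σ_2 = 0.

-24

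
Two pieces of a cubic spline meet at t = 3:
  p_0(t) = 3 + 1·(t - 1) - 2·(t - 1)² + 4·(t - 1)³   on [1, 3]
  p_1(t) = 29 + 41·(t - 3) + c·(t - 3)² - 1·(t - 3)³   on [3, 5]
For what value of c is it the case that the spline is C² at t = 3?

p_0''(t) = -4 + 24·(t - 1), so p_0''(3) = 44. On the right, p_1''(3) = 2c, so c = 22.

22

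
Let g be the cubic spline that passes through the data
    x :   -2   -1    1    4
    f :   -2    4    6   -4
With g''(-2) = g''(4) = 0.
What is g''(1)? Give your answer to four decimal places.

Put M_i = g'' at the i-th knot. Here h = (1, 2, 3) and Δ = (6, 1, -10/3), so the interior equations h_(i-1)·M_(i-1) + 2(h_(i-1)+h_i)·M_i + h_i·M_(i+1) = 6(Δ_i − Δ_(i-1)) read
  1·M_0 + 6·M_1 + 2·M_2 = 6(Δ_1 - Δ_0) = -30
  2·M_1 + 10·M_2 + 3·M_3 = 6(Δ_2 - Δ_1) = -26
Natural end conditions: M_0 = M_3 = 0.
Hence M_0 = 0, M_1 = -31/7, M_2 = -12/7, M_3 = 0.

-1.7143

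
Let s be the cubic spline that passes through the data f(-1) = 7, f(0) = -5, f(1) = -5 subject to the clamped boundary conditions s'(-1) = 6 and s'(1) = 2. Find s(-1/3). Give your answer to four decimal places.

Put M_i = s'' at the i-th knot. Here h = (1, 1) and Δ = (-12, 0), so the interior equations h_(i-1)·M_(i-1) + 2(h_(i-1)+h_i)·M_i + h_i·M_(i+1) = 6(Δ_i − Δ_(i-1)) read
  1·M_0 + 4·M_1 + 1·M_2 = 6(Δ_1 - Δ_0) = 72
Clamped end conditions give two more equations: 2h_0·M_0 + h_0·M_1 = 6(Δ_0 - s'(-1)) = -108 and h_1·M_1 + 2h_1·M_2 = 6(s'(1) - Δ_1) = 12.
Forward elimination and back-substitution give M_0 = -74, M_1 = 40, M_2 = -14.
On [-1, 0], s(t) = 7 + 6·(t + 1) - 37·(t + 1)² + 19·(t + 1)³.
With (t + 1) = 2/3: s(-1/3) = 5/27.

0.1852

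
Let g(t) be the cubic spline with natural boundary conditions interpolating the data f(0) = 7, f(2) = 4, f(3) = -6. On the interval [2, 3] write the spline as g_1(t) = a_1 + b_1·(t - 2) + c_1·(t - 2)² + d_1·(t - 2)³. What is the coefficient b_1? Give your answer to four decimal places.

With M_i denoting the second derivative at x_i, h_i = 2, 1, and Δ_i = (y_(i+1) − y_i)/h_i = -3/2, -10:
  2·M_0 + 6·M_1 + 1·M_2 = 6(Δ_1 - Δ_0) = -51
Natural end conditions: M_0 = M_2 = 0.
Forward elimination and back-substitution give M_0 = 0, M_1 = -17/2, M_2 = 0.
On [2, 3], with g_1(t) = a_1 + b_1·(t - 2) + c_1·(t - 2)² + d_1·(t - 2)³: c_1 = M_1/2 = -17/4, d_1 = (M_2 - M_1)/(6h_1) = 17/12, b_1 = Δ_1 - h_1(2M_1 + M_2)/6 = -43/6.

-7.1667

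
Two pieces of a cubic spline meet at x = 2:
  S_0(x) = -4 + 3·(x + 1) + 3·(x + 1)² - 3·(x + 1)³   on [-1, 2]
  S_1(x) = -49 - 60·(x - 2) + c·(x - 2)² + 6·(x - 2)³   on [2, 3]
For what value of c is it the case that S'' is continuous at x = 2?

S_0''(x) = 6 - 18·(x + 1), so S_0''(2) = -48. On the right, S_1''(2) = 2c, so c = -24.

-24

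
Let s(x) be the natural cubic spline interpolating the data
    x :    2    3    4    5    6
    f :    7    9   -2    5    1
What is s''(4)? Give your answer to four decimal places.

With σ_i denoting the second derivative at x_i, h_i = 1, 1, 1, 1, and Δ_i = (y_(i+1) − y_i)/h_i = 2, -11, 7, -4:
  1·σ_0 + 4·σ_1 + 1·σ_2 = 6(Δ_1 - Δ_0) = -78
  1·σ_1 + 4·σ_2 + 1·σ_3 = 6(Δ_2 - Δ_1) = 108
  1·σ_2 + 4·σ_3 + 1·σ_4 = 6(Δ_3 - Δ_2) = -66
Natural end conditions: σ_0 = σ_4 = 0.
Solving the tridiagonal system: σ_0 = 0, σ_1 = -417/14, σ_2 = 288/7, σ_3 = -375/14, σ_4 = 0.

41.1429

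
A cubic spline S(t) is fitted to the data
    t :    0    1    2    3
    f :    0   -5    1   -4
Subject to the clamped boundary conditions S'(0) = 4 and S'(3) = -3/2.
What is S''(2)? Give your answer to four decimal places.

-32.0667

Put m_i = S'' at the i-th knot. Here h = (1, 1, 1) and Δ = (-5, 6, -5), so the interior equations h_(i-1)·m_(i-1) + 2(h_(i-1)+h_i)·m_i + h_i·m_(i+1) = 6(Δ_i − Δ_(i-1)) read
  1·m_0 + 4·m_1 + 1·m_2 = 6(Δ_1 - Δ_0) = 66
  1·m_1 + 4·m_2 + 1·m_3 = 6(Δ_2 - Δ_1) = -66
Clamped end conditions give two more equations: 2h_0·m_0 + h_0·m_1 = 6(Δ_0 - S'(0)) = -54 and h_2·m_2 + 2h_2·m_3 = 6(S'(3) - Δ_2) = 21.
Hence m_0 = -673/15, m_1 = 536/15, m_2 = -481/15, m_3 = 398/15.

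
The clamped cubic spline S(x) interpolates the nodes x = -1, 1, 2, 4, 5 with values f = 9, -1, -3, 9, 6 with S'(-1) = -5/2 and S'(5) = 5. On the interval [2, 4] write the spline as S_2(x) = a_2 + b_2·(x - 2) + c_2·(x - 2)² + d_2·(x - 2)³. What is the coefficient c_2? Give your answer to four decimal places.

7.0242

Put σ_i = S'' at the i-th knot. Here h = (2, 1, 2, 1) and Δ = (-5, -2, 6, -3), so the interior equations h_(i-1)·σ_(i-1) + 2(h_(i-1)+h_i)·σ_i + h_i·σ_(i+1) = 6(Δ_i − Δ_(i-1)) read
  2·σ_0 + 6·σ_1 + 1·σ_2 = 6(Δ_1 - Δ_0) = 18
  1·σ_1 + 6·σ_2 + 2·σ_3 = 6(Δ_2 - Δ_1) = 48
  2·σ_2 + 6·σ_3 + 1·σ_4 = 6(Δ_3 - Δ_2) = -54
Clamped end conditions give two more equations: 2h_0·σ_0 + h_0·σ_1 = 6(Δ_0 - S'(-1)) = -15 and h_3·σ_3 + 2h_3·σ_4 = 6(S'(5) - Δ_3) = 48.
Hence σ_0 = -607/124, σ_1 = 71/31, σ_2 = 871/62, σ_3 = -598/31, σ_4 = 1043/31.
On [2, 4], with S_2(x) = a_2 + b_2·(x - 2) + c_2·(x - 2)² + d_2·(x - 2)³: c_2 = σ_2/2 = 871/124, d_2 = (σ_3 - σ_2)/(6h_2) = -689/248, b_2 = Δ_2 - h_2(2σ_2 + σ_3)/6 = 95/31.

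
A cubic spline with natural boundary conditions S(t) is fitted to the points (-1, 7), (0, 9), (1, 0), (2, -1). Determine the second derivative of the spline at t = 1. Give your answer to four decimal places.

With σ_i denoting the second derivative at x_i, h_i = 1, 1, 1, and Δ_i = (y_(i+1) − y_i)/h_i = 2, -9, -1:
  1·σ_0 + 4·σ_1 + 1·σ_2 = 6(Δ_1 - Δ_0) = -66
  1·σ_1 + 4·σ_2 + 1·σ_3 = 6(Δ_2 - Δ_1) = 48
Natural end conditions: σ_0 = σ_3 = 0.
Solving: σ_0 = 0, σ_1 = -104/5, σ_2 = 86/5, σ_3 = 0.

17.2000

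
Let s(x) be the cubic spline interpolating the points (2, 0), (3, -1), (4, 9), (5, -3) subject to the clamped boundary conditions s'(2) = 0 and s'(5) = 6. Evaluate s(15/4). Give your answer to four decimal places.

Write m_i for s''(x_i). With h_i = 1, 1, 1 and divided differences Δ_i = -1, 10, -12, the continuity of s' gives the tridiagonal system
  1·m_0 + 4·m_1 + 1·m_2 = 6(Δ_1 - Δ_0) = 66
  1·m_1 + 4·m_2 + 1·m_3 = 6(Δ_2 - Δ_1) = -132
Clamped end conditions give two more equations: 2h_0·m_0 + h_0·m_1 = 6(Δ_0 - s'(2)) = -6 and h_2·m_2 + 2h_2·m_3 = 6(s'(5) - Δ_2) = 108.
Solving the tridiagonal system: m_0 = -22, m_1 = 38, m_2 = -64, m_3 = 86.
On [3, 4], s(x) = -1 + 8·(x - 3) + 19·(x - 3)² - 17·(x - 3)³.
With (x - 3) = 3/4: s(15/4) = 545/64.

8.5156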